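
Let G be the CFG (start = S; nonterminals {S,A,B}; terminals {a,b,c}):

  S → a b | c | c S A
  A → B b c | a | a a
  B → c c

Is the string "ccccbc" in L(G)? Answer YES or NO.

CNF form of G:
  S -> T1 X4 | T2 T0 | c
  A -> B X3 | T2 T2 | a
  B -> T1 T1
  T0 -> b
  T1 -> c
  T2 -> a
  X3 -> T0 T1
  X4 -> S A

Fill CYK table bottom-up:
  [0..0]={S,T1}  "c"  orig:{S}
  [1..1]={S,T1}  "c"  orig:{S}
  [2..2]={S,T1}  "c"  orig:{S}
  [3..3]={S,T1}  "c"  orig:{S}
  [4..4]={T0}  "b"  orig:{}
  [5..5]={S,T1}  "c"  orig:{S}
  [0..1]={B}  "cc"
  [1..2]={B}  "cc"
  [2..3]={B}  "cc"
  [3..4]=∅  "cb"
  [4..5]={X3}  "bc"  orig:{}
  [0..2]=∅  "ccc"
  [1..3]=∅  "ccc"
  [2..4]=∅  "ccb"
  [3..5]=∅  "cbc"
  [0..3]=∅  "cccc"
  [1..4]=∅  "cccb"
  [2..5]={A}  "ccbc"
  [0..4]=∅  "ccccb"
  [1..5]={X4}  "cccbc"  orig:{}
  [0..5]={S}  "ccccbc"

S ∈ T[0,5] ⇒ YES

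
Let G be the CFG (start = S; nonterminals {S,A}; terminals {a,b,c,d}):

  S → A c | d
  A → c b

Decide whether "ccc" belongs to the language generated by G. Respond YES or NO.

CNF form of G:
  S -> A T0 | d
  A -> T0 T1
  T0 -> c
  T1 -> b

Fill CYK table bottom-up:
  cell(0,0) c: {T0}  orig:{}
  cell(1,1) c: {T0}  orig:{}
  cell(2,2) c: {T0}  orig:{}
  cell(0,1) cc: ∅
  cell(1,2) cc: ∅
  cell(0,2) ccc: ∅

S ∉ T[0,2] ⇒ NO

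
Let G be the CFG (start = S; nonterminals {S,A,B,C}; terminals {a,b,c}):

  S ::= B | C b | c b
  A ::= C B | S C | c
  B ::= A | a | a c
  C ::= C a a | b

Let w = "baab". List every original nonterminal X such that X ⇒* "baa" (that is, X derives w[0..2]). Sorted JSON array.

Convert to CNF:
  S -> C B | C T2 | S C | T0 T1 | T1 T2 | a | c
  A -> C B | S C | c
  B -> C B | S C | T0 T1 | a | c
  C -> C X3 | b
  T0 -> a
  T1 -> c
  T2 -> b
  X3 -> T0 T0

CYK fill — only the sub-triangle for w[0..2]:
  T[0,0] 'b' = {C,T2}  orig:{C}
  T[1,1] 'a' = {B,S,T0}  orig:{B,S}
  T[2,2] 'a' = {B,S,T0}  orig:{B,S}
  T[0,1] 'ba' = {A,B,S}
  T[1,2] 'aa' = {X3}  orig:{}
  T[0,2] 'baa' = {C}

Original NTs in T[0,2] deriving "baa": ["C"]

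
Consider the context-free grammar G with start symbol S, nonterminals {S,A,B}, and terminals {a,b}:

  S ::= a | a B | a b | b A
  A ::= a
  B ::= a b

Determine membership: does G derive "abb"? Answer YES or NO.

CNF form of G:
  S -> T0 B | T0 T1 | T1 A | a
  A -> a
  B -> T0 T1
  T0 -> a
  T1 -> b

CYK table (by increasing span):
  cell(0,0) a: {A,S,T0}  orig:{A,S}
  cell(1,1) b: {T1}  orig:{}
  cell(2,2) b: {T1}  orig:{}
  cell(0,1) ab: {B,S}
  cell(1,2) bb: ∅
  cell(0,2) abb: ∅

S ∉ T[0,2] ⇒ NO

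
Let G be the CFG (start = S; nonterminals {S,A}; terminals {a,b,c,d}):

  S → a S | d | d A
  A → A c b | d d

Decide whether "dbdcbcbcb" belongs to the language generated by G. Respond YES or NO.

Convert to CNF:
  S -> T2 A | T3 S | d
  A -> A X4 | T2 T2
  T0 -> c
  T1 -> b
  T2 -> d
  T3 -> a
  X4 -> T0 T1

CYK table (by increasing span):
  T[0,0] 'd' = {S,T2}  orig:{S}
  T[1,1] 'b' = {T1}  orig:{}
  T[2,2] 'd' = {S,T2}  orig:{S}
  T[3,3] 'c' = {T0}  orig:{}
  T[4,4] 'b' = {T1}  orig:{}
  T[5,5] 'c' = {T0}  orig:{}
  T[6,6] 'b' = {T1}  orig:{}
  T[7,7] 'c' = {T0}  orig:{}
  T[8,8] 'b' = {T1}  orig:{}
  T[0,1] 'db' = ∅
  T[1,2] 'bd' = ∅
  T[2,3] 'dc' = ∅
  T[3,4] 'cb' = {X4}  orig:{}
  T[4,5] 'bc' = ∅
  T[5,6] 'cb' = {X4}  orig:{}
  T[6,7] 'bc' = ∅
  T[7,8] 'cb' = {X4}  orig:{}
  T[0,2] 'dbd' = ∅
  T[1,3] 'bdc' = ∅
  T[2,4] 'dcb' = ∅
  T[3,5] 'cbc' = ∅
  T[4,6] 'bcb' = ∅
  T[5,7] 'cbc' = ∅
  T[6,8] 'bcb' = ∅
  T[0,3] 'dbdc' = ∅
  T[1,4] 'bdcb' = ∅
  T[2,5] 'dcbc' = ∅
  T[3,6] 'cbcb' = ∅
  T[4,7] 'bcbc' = ∅
  T[5,8] 'cbcb' = ∅
  T[0,4] 'dbdcb' = ∅
  T[1,5] 'bdcbc' = ∅
  T[2,6] 'dcbcb' = ∅
  T[3,7] 'cbcbc' = ∅
  T[4,8] 'bcbcb' = ∅
  T[0,5] 'dbdcbc' = ∅
  T[1,6] 'bdcbcb' = ∅
  T[2,7] 'dcbcbc' = ∅
  T[3,8] 'cbcbcb' = ∅
  T[0,6] 'dbdcbcb' = ∅
  T[1,7] 'bdcbcbc' = ∅
  T[2,8] 'dcbcbcb' = ∅
  T[0,7] 'dbdcbcbc' = ∅
  T[1,8] 'bdcbcbcb' = ∅
  T[0,8] 'dbdcbcbcb' = ∅

S ∉ T[0,8] ⇒ NO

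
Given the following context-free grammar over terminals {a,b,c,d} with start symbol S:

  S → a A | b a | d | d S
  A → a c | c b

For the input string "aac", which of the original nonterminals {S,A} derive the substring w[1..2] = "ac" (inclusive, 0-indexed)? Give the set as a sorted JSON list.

Convert to CNF:
  S -> T0 A | T2 T0 | T3 S | d
  A -> T0 T1 | T1 T2
  T0 -> a
  T1 -> c
  T2 -> b
  T3 -> d

CYK fill — only the sub-triangle for w[1..2]:
  cell(1,1) a: {T0}  orig:{}
  cell(2,2) c: {T1}  orig:{}
  cell(1,2) ac: {A}

Original NTs in T[1,2] deriving "ac": ["A"]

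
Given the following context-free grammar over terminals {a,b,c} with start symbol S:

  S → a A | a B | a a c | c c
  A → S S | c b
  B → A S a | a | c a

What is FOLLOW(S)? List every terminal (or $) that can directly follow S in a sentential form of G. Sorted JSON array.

Compute FIRST by fixpoint:
iter 1:
  A via A→c b: +{c}
  B via B→A S a: +{c}
  B via B→a: +{a}
  S via S→a A: +{a}
  S via S→c c: +{c}
  FIRST(S)={a,c}  FIRST(A)={c}  FIRST(B)={a,c}
iter 2:
  A via A→S S: +{a}
  FIRST(S)={a,c}  FIRST(A)={a,c}  FIRST(B)={a,c}
iter 3: — fixpoint
  FIRST(S)={a,c}  FIRST(A)={a,c}  FIRST(B)={a,c}

FOLLOW iteration:
FOLLOW(S) := {$}
[1]
  A→S S: FOLLOW(S) ⊇ FIRST(S) = {a,c}; new: +{a,c}
  B→A S a: FOLLOW(A) ⊇ FIRST(S) = {a,c}; new: +{a,c}
  S→a A: FOLLOW(A) ⊇ FOLLOW(S) ⊇ {$,a,c}; new: +{$}
  S→a B: FOLLOW(B) ⊇ FOLLOW(S) ⊇ {$,a,c}; new: +{$,a,c}
  FOLLOW[S]={$,a,c}  FOLLOW[A]={$,a,c}  FOLLOW[B]={$,a,c}
[2] done
  FOLLOW[S]={$,a,c}  FOLLOW[A]={$,a,c}  FOLLOW[B]={$,a,c}

FOLLOW(S) = ["$", "a", "c"]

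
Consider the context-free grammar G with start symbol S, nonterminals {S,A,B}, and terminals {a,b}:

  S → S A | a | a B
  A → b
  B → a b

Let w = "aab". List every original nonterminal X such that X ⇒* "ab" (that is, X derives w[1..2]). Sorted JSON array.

CNF form of G:
  S -> S A | T0 B | a
  A -> b
  B -> T0 T1
  T0 -> a
  T1 -> b

CYK fill, restricted to cells inside w[1..2]:
  T[1,1] 'a' = {S,T0}  orig:{S}
  T[2,2] 'b' = {A,T1}  orig:{A}
  T[1,2] 'ab' = {B,S}

Original NTs in T[1,2] deriving "ab": ["B", "S"]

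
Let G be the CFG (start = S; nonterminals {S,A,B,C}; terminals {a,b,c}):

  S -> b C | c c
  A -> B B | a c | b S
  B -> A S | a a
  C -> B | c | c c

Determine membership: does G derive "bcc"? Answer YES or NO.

Convert to CNF:
  S -> T1 T1 | T2 C
  A -> B B | T0 T1 | T2 S
  B -> A S | T0 T0
  C -> A S | T0 T0 | T1 T1 | c
  T0 -> a
  T1 -> c
  T2 -> b

CYK table (by increasing span):
  [0..0]={T2}  "b"  orig:{}
  [1..1]={C,T1}  "c"  orig:{C}
  [2..2]={C,T1}  "c"  orig:{C}
  [0..1]={S}  "bc"
  [1..2]={C,S}  "cc"
  [0..2]={A,S}  "bcc"

S ∈ T[0,2] ⇒ YES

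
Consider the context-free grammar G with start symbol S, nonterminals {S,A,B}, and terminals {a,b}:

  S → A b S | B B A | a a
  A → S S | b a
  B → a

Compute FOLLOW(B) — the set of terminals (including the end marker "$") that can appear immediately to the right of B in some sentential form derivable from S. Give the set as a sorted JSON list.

FIRST iteration:
iter 1:
  A via A→b a: +{b}
  B via B→a: +{a}
  S via S→A b S: +{b}
  S via S→B B A: +{a}
  FIRST[S]={a,b}  FIRST[A]={b}  FIRST[B]={a}
iter 2:
  A via A→S S: +{a}
  FIRST[S]={a,b}  FIRST[A]={a,b}  FIRST[B]={a}
iter 3: done
  FIRST[S]={a,b}  FIRST[A]={a,b}  FIRST[B]={a}

Compute FOLLOW by fixpoint:
FOLLOW(S) := {$}
[1]
  A→S S: FOLLOW(S) ⊇ FIRST(S) = {a,b}; new: +{a,b}
  S→A b S: FOLLOW(A) ⊇ FIRST(b) = {b}; new: +{b}
  S→B B A: FOLLOW(B) ⊇ FIRST(B) = {a}; new: +{a}
  S→B B A: FOLLOW(B) ⊇ FIRST(A) = {a,b}; new: +{b}
  S→B B A: FOLLOW(A) ⊇ FOLLOW(S) ⊇ {$,a,b}; new: +{$,a}
  FOLLOW(S)={$,a,b}  FOLLOW(A)={$,a,b}  FOLLOW(B)={a,b}
[2] (no change)
  FOLLOW(S)={$,a,b}  FOLLOW(A)={$,a,b}  FOLLOW(B)={a,b}

FOLLOW(B) = ["a", "b"]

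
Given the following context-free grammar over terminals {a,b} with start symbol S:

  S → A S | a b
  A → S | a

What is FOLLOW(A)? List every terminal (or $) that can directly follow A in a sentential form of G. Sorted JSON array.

Compute FIRST by fixpoint:
pass 1:
  A via A→a: +{a}
  S via S→A S: +{a}
  FIRST(S)={a}  FIRST(A)={a}
pass 2: — fixpoint
  FIRST(S)={a}  FIRST(A)={a}

Compute FOLLOW by fixpoint:
initialize: $ ∈ FOLLOW(S)
round 1:
  S→A S: FOLLOW(A) ⊇ FIRST(S) = {a}; new: +{a}
  FOLLOW[S]={$}  FOLLOW[A]={a}
round 2:
  A→S: FOLLOW(S) ⊇ FOLLOW(A) ⊇ {a}; new: +{a}
  FOLLOW[S]={$,a}  FOLLOW[A]={a}
round 3: — fixpoint
  FOLLOW[S]={$,a}  FOLLOW[A]={a}

FOLLOW(A) = ["a"]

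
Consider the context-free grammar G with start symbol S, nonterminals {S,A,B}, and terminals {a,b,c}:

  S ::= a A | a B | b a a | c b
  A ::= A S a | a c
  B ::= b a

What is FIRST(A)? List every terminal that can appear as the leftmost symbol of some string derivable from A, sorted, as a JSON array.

FIRST iteration:
iter 1:
  A via A→a c: +{a}
  B via B→b a: +{b}
  S via S→a A: +{a}
  S via S→b a a: +{b}
  S via S→c b: +{c}
  FIRST(S)={a,b,c}  FIRST(A)={a}  FIRST(B)={b}
iter 2: done
  FIRST(S)={a,b,c}  FIRST(A)={a}  FIRST(B)={b}

FIRST(A) = ["a"]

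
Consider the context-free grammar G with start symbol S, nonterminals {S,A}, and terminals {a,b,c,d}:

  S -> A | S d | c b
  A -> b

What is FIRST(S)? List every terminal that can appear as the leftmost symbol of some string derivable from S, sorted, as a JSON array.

Compute FIRST by fixpoint:
iter 1:
  A via A→b: +{b}
  S via S→A: +{b}
  S via S→c b: +{c}
  FIRST[S]={b,c}  FIRST[A]={b}
iter 2: done
  FIRST[S]={b,c}  FIRST[A]={b}

FIRST(S) = ["b", "c"]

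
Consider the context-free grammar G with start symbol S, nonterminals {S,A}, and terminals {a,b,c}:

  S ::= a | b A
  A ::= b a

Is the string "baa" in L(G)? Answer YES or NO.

Convert to CNF:
  S -> T0 A | a
  A -> T0 T1
  T0 -> b
  T1 -> a

CYK table (by increasing span):
  cell(0,0) b: {T0}  orig:{}
  cell(1,1) a: {S,T1}  orig:{S}
  cell(2,2) a: {S,T1}  orig:{S}
  cell(0,1) ba: {A}
  cell(1,2) aa: ∅
  cell(0,2) baa: ∅

S ∉ T[0,2] ⇒ NO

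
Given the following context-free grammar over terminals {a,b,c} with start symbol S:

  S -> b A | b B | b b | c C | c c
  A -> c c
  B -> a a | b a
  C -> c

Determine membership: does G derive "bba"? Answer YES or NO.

Convert to CNF:
  S -> T0 C | T0 T0 | T2 A | T2 B | T2 T2
  A -> T0 T0
  B -> T1 T1 | T2 T1
  C -> c
  T0 -> c
  T1 -> a
  T2 -> b

CYK table (by increasing span):
  [0..0]={T2}  "b"  orig:{}
  [1..1]={T2}  "b"  orig:{}
  [2..2]={T1}  "a"  orig:{}
  [0..1]={S}  "bb"
  [1..2]={B}  "ba"
  [0..2]={S}  "bba"

S ∈ T[0,2] ⇒ YES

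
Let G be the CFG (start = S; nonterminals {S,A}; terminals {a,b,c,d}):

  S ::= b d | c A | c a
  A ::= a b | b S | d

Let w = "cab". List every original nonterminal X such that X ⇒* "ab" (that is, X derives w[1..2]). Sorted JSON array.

Convert to CNF:
  S -> T1 T2 | T3 A | T3 T0
  A -> T0 T1 | T1 S | d
  T0 -> a
  T1 -> b
  T2 -> d
  T3 -> c

CYK table (by increasing span) — only the sub-triangle for w[1..2]:
  [1..1]={T0}  "a"  orig:{}
  [2..2]={T1}  "b"  orig:{}
  [1..2]={A}  "ab"

Original NTs in T[1,2] deriving "ab": ["A"]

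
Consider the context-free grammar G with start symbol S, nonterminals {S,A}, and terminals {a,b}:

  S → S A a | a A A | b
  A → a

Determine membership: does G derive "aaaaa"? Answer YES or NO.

Convert to CNF:
  S -> S X1 | T0 X2 | b
  A -> a
  T0 -> a
  X1 -> A T0
  X2 -> A A

CYK table (by increasing span):
  cell(0,0) a: {A,T0}  orig:{A}
  cell(1,1) a: {A,T0}  orig:{A}
  cell(2,2) a: {A,T0}  orig:{A}
  cell(3,3) a: {A,T0}  orig:{A}
  cell(4,4) a: {A,T0}  orig:{A}
  cell(0,1) aa: {X1,X2}  orig:{}
  cell(1,2) aa: {X1,X2}  orig:{}
  cell(2,3) aa: {X1,X2}  orig:{}
  cell(3,4) aa: {X1,X2}  orig:{}
  cell(0,2) aaa: {S}
  cell(1,3) aaa: {S}
  cell(2,4) aaa: {S}
  cell(0,3) aaaa: ∅
  cell(1,4) aaaa: ∅
  cell(0,4) aaaaa: {S}

S ∈ T[0,4] ⇒ YES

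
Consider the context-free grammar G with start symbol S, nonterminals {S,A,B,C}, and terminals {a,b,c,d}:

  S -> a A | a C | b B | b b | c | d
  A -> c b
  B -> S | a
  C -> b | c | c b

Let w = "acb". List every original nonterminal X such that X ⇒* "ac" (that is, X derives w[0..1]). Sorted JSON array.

CNF form of G:
  S -> T1 B | T1 T1 | T2 A | T2 C | c | d
  A -> T0 T1
  B -> T1 B | T1 T1 | T2 A | T2 C | a | c | d
  C -> T0 T1 | b | c
  T0 -> c
  T1 -> b
  T2 -> a

Fill CYK table bottom-up (cells [i..j] with 0 ≤ i ≤ j ≤ 1 only):
  [0..0]={B,T2}  "a"  orig:{B}
  [1..1]={B,C,S,T0}  "c"  orig:{B,C,S}
  [0..1]={B,S}  "ac"

Original NTs in T[0,1] deriving "ac": ["B", "S"]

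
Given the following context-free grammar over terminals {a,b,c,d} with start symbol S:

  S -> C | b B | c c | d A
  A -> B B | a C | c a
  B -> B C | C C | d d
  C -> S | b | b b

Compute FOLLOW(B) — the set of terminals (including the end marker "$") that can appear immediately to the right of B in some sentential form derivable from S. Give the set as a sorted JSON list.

Compute FIRST by fixpoint:
[1]
  A via A→a C: +{a}
  A via A→c a: +{c}
  B via B→d d: +{d}
  C via C→b: +{b}
  S via S→C: +{b}
  S via S→c c: +{c}
  S via S→d A: +{d}
  S: {b,c,d}  A: {a,c}  B: {d}  C: {b}
[2]
  A via A→B B: +{d}
  B via B→C C: +{b}
  C via C→S: +{c,d}
  S: {b,c,d}  A: {a,c,d}  B: {b,d}  C: {b,c,d}
[3]
  A via A→B B: +{b}
  B via B→C C: +{c}
  S: {b,c,d}  A: {a,b,c,d}  B: {b,c,d}  C: {b,c,d}
[4] — fixpoint
  S: {b,c,d}  A: {a,b,c,d}  B: {b,c,d}  C: {b,c,d}

FOLLOW iteration:
initialize: $ ∈ FOLLOW(S)
iter 1:
  A→B B: FOLLOW(B) ⊇ FIRST(B) = {b,c,d}; new: +{b,c,d}
  B→B C: FOLLOW(C) ⊇ FOLLOW(B) ⊇ {b,c,d}; new: +{b,c,d}
  C→S: FOLLOW(S) ⊇ FOLLOW(C) ⊇ {b,c,d}; new: +{b,c,d}
  S→C: FOLLOW(C) ⊇ FOLLOW(S) ⊇ {$,b,c,d}; new: +{$}
  S→b B: FOLLOW(B) ⊇ FOLLOW(S) ⊇ {$,b,c,d}; new: +{$}
  S→d A: FOLLOW(A) ⊇ FOLLOW(S) ⊇ {$,b,c,d}; new: +{$,b,c,d}
  FOLLOW(S)={$,b,c,d}  FOLLOW(A)={$,b,c,d}  FOLLOW(B)={$,b,c,d}  FOLLOW(C)={$,b,c,d}
iter 2: (no change)
  FOLLOW(S)={$,b,c,d}  FOLLOW(A)={$,b,c,d}  FOLLOW(B)={$,b,c,d}  FOLLOW(C)={$,b,c,d}

FOLLOW(B) = ["$", "b", "c", "d"]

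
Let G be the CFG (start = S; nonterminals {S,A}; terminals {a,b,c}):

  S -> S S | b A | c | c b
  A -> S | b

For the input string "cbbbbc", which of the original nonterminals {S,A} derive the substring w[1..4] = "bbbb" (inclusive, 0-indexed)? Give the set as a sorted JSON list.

CNF form of G:
  S -> S S | T0 A | T1 T0 | c
  A -> S S | T0 A | T1 T0 | b | c
  T0 -> b
  T1 -> c

Fill CYK table bottom-up — only the sub-triangle for w[1..4]:
  T[1,1] 'b' = {A,T0}  orig:{A}
  T[2,2] 'b' = {A,T0}  orig:{A}
  T[3,3] 'b' = {A,T0}  orig:{A}
  T[4,4] 'b' = {A,T0}  orig:{A}
  T[1,2] 'bb' = {A,S}
  T[2,3] 'bb' = {A,S}
  T[3,4] 'bb' = {A,S}
  T[1,3] 'bbb' = {A,S}
  T[2,4] 'bbb' = {A,S}
  T[1,4] 'bbbb' = {A,S}

Original NTs in T[1,4] deriving "bbbb": ["A", "S"]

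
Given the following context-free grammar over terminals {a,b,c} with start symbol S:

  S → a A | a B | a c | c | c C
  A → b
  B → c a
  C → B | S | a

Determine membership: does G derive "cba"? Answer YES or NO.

CNF form of G:
  S -> T0 C | T1 A | T1 B | T1 T0 | c
  A -> b
  B -> T0 T1
  C -> T0 C | T0 T1 | T1 A | T1 B | T1 T0 | a | c
  T0 -> c
  T1 -> a

CYK table (by increasing span):
  [0..0]={C,S,T0}  "c"  orig:{C,S}
  [1..1]={A}  "b"
  [2..2]={C,T1}  "a"  orig:{C}
  [0..1]=∅  "cb"
  [1..2]=∅  "ba"
  [0..2]=∅  "cba"

S ∉ T[0,2] ⇒ NO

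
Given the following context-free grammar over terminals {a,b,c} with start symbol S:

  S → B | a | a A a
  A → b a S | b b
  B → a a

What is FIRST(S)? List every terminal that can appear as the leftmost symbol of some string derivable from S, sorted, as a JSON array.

Compute FIRST by fixpoint:
[1]
  A via A→b a S: +{b}
  B via B→a a: +{a}
  S via S→B: +{a}
  FIRST(S)={a}  FIRST(A)={b}  FIRST(B)={a}
[2] done
  FIRST(S)={a}  FIRST(A)={b}  FIRST(B)={a}

FIRST(S) = ["a"]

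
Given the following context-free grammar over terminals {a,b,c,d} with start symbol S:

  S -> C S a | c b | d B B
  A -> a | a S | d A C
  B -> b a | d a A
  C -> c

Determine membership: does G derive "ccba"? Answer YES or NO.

Convert to CNF:
  S -> C X6 | T1 X7 | T3 T2
  A -> T0 S | T1 X4 | a
  B -> T1 X5 | T2 T0
  C -> c
  T0 -> a
  T1 -> d
  T2 -> b
  T3 -> c
  X4 -> A C
  X5 -> T0 A
  X6 -> S T0
  X7 -> B B

CYK fill:
  [0..0]={C,T3}  "c"  orig:{C}
  [1..1]={C,T3}  "c"  orig:{C}
  [2..2]={T2}  "b"  orig:{}
  [3..3]={A,T0}  "a"  orig:{A}
  [0..1]=∅  "cc"
  [1..2]={S}  "cb"
  [2..3]={B}  "ba"
  [0..2]=∅  "ccb"
  [1..3]={X6}  "cba"  orig:{}
  [0..3]={S}  "ccba"

S ∈ T[0,3] ⇒ YES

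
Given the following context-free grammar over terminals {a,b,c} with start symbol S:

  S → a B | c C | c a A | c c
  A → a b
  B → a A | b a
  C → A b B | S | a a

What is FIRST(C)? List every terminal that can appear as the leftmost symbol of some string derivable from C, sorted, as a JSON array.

Compute FIRST by fixpoint:
iter 1:
  A via A→a b: +{a}
  B via B→a A: +{a}
  B via B→b a: +{b}
  C via C→A b B: +{a}
  S via S→a B: +{a}
  S via S→c C: +{c}
  S: {a,c}  A: {a}  B: {a,b}  C: {a}
iter 2:
  C via C→S: +{c}
  S: {a,c}  A: {a}  B: {a,b}  C: {a,c}
iter 3: done
  S: {a,c}  A: {a}  B: {a,b}  C: {a,c}

FIRST(C) = ["a", "c"]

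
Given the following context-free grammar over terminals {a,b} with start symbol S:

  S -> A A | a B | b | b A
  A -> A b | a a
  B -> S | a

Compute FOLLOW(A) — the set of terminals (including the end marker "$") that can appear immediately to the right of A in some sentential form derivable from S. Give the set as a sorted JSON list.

Compute FIRST by fixpoint:
round 1:
  A via A→a a: +{a}
  B via B→a: +{a}
  S via S→A A: +{a}
  S via S→b: +{b}
  S: {a,b}  A: {a}  B: {a}
round 2:
  B via B→S: +{b}
  S: {a,b}  A: {a}  B: {a,b}
round 3: (stable)
  S: {a,b}  A: {a}  B: {a,b}

FOLLOW iteration:
initialize: $ ∈ FOLLOW(S)
iter 1:
  A→A b: FOLLOW(A) ⊇ FIRST(b) = {b}; new: +{b}
  S→A A: FOLLOW(A) ⊇ FIRST(A) = {a}; new: +{a}
  S→A A: FOLLOW(A) ⊇ FOLLOW(S) ⊇ {$}; new: +{$}
  S→a B: FOLLOW(B) ⊇ FOLLOW(S) ⊇ {$}; new: +{$}
  S: {$}  A: {$,a,b}  B: {$}
iter 2: (stable)
  S: {$}  A: {$,a,b}  B: {$}

FOLLOW(A) = ["$", "a", "b"]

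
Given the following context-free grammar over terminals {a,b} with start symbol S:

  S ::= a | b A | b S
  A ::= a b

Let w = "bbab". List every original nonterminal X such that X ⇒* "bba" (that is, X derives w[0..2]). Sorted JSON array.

CNF form of G:
  S -> T1 A | T1 S | a
  A -> T0 T1
  T0 -> a
  T1 -> b

CYK table (by increasing span), restricted to cells inside w[0..2]:
  cell(0,0) b: {T1}  orig:{}
  cell(1,1) b: {T1}  orig:{}
  cell(2,2) a: {S,T0}  orig:{S}
  cell(0,1) bb: ∅
  cell(1,2) ba: {S}
  cell(0,2) bba: {S}

Original NTs in T[0,2] deriving "bba": ["S"]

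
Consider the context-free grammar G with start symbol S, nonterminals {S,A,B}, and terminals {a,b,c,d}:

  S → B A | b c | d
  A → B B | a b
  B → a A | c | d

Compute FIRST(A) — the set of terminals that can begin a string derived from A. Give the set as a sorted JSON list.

FIRST sets, iterate to fixpoint:
pass 1:
  A via A→a b: +{a}
  B via B→a A: +{a}
  B via B→c: +{c}
  B via B→d: +{d}
  S via S→B A: +{a,c,d}
  S via S→b c: +{b}
  FIRST(S)={a,b,c,d}  FIRST(A)={a}  FIRST(B)={a,c,d}
pass 2:
  A via A→B B: +{c,d}
  FIRST(S)={a,b,c,d}  FIRST(A)={a,c,d}  FIRST(B)={a,c,d}
pass 3: (stable)
  FIRST(S)={a,b,c,d}  FIRST(A)={a,c,d}  FIRST(B)={a,c,d}

FIRST(A) = ["a", "c", "d"]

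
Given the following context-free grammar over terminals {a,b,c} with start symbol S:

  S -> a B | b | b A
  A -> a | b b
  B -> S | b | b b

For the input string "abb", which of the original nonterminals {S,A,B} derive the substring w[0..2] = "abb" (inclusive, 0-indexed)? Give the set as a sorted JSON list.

Convert to CNF:
  S -> T0 A | T1 B | b
  A -> T0 T0 | a
  B -> T0 A | T0 T0 | T1 B | b
  T0 -> b
  T1 -> a

CYK fill (cells [i..j] with 0 ≤ i ≤ j ≤ 2 only):
  cell(0,0) a: {A,T1}  orig:{A}
  cell(1,1) b: {B,S,T0}  orig:{B,S}
  cell(2,2) b: {B,S,T0}  orig:{B,S}
  cell(0,1) ab: {B,S}
  cell(1,2) bb: {A,B}
  cell(0,2) abb: {B,S}

Original NTs in T[0,2] deriving "abb": ["B", "S"]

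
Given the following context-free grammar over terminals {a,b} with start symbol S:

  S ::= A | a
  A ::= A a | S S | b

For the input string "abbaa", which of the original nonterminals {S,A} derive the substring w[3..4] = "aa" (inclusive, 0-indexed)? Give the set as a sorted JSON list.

Convert to CNF:
  S -> A T0 | S S | a | b
  A -> A T0 | S S | b
  T0 -> a

CYK fill, restricted to cells inside w[3..4]:
  [3..3]={S,T0}  "a"  orig:{S}
  [4..4]={S,T0}  "a"  orig:{S}
  [3..4]={A,S}  "aa"

Original NTs in T[3,4] deriving "aa": ["A", "S"]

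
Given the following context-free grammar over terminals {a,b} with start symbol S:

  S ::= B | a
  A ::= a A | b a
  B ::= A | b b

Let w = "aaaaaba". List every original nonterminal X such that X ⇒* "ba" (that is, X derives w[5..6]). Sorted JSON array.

CNF form of G:
  S -> T0 A | T1 T0 | T1 T1 | a
  A -> T0 A | T1 T0
  B -> T0 A | T1 T0 | T1 T1
  T0 -> a
  T1 -> b

Fill CYK table bottom-up (cells [i..j] with 5 ≤ i ≤ j ≤ 6 only):
  T[5,5] 'b' = {T1}  orig:{}
  T[6,6] 'a' = {S,T0}  orig:{S}
  T[5,6] 'ba' = {A,B,S}

Original NTs in T[5,6] deriving "ba": ["A", "B", "S"]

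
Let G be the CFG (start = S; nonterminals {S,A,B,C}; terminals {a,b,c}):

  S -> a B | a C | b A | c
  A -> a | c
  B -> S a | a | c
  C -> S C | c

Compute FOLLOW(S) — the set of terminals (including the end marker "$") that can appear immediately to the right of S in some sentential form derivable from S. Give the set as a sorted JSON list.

FIRST iteration:
iter 1:
  A via A→a: +{a}
  A via A→c: +{c}
  B via B→a: +{a}
  B via B→c: +{c}
  C via C→c: +{c}
  S via S→a B: +{a}
  S via S→b A: +{b}
  S via S→c: +{c}
  FIRST(S)={a,b,c}  FIRST(A)={a,c}  FIRST(B)={a,c}  FIRST(C)={c}
iter 2:
  B via B→S a: +{b}
  C via C→S C: +{a,b}
  FIRST(S)={a,b,c}  FIRST(A)={a,c}  FIRST(B)={a,b,c}  FIRST(C)={a,b,c}
iter 3: — fixpoint
  FIRST(S)={a,b,c}  FIRST(A)={a,c}  FIRST(B)={a,b,c}  FIRST(C)={a,b,c}

Compute FOLLOW by fixpoint:
initialize: $ ∈ FOLLOW(S)
round 1:
  B→S a: FOLLOW(S) ⊇ FIRST(a) = {a}; new: +{a}
  C→S C: FOLLOW(S) ⊇ FIRST(C) = {a,b,c}; new: +{b,c}
  S→a B: FOLLOW(B) ⊇ FOLLOW(S) ⊇ {$,a,b,c}; new: +{$,a,b,c}
  S→a C: FOLLOW(C) ⊇ FOLLOW(S) ⊇ {$,a,b,c}; new: +{$,a,b,c}
  S→b A: FOLLOW(A) ⊇ FOLLOW(S) ⊇ {$,a,b,c}; new: +{$,a,b,c}
  S: {$,a,b,c}  A: {$,a,b,c}  B: {$,a,b,c}  C: {$,a,b,c}
round 2: — fixpoint
  S: {$,a,b,c}  A: {$,a,b,c}  B: {$,a,b,c}  C: {$,a,b,c}

FOLLOW(S) = ["$", "a", "b", "c"]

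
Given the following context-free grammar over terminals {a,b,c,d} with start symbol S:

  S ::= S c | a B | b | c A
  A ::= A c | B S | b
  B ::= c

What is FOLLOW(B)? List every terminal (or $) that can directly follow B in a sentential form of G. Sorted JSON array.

FIRST sets, iterate to fixpoint:
round 1:
  A via A→b: +{b}
  B via B→c: +{c}
  S via S→a B: +{a}
  S via S→b: +{b}
  S via S→c A: +{c}
  FIRST[S]={a,b,c}  FIRST[A]={b}  FIRST[B]={c}
round 2:
  A via A→B S: +{c}
  FIRST[S]={a,b,c}  FIRST[A]={b,c}  FIRST[B]={c}
round 3: (no change)
  FIRST[S]={a,b,c}  FIRST[A]={b,c}  FIRST[B]={c}

FOLLOW sets:
initialize: $ ∈ FOLLOW(S)
round 1:
  A→A c: FOLLOW(A) ⊇ FIRST(c) = {c}; new: +{c}
  A→B S: FOLLOW(B) ⊇ FIRST(S) = {a,b,c}; new: +{a,b,c}
  A→B S: FOLLOW(S) ⊇ FOLLOW(A) ⊇ {c}; new: +{c}
  S→a B: FOLLOW(B) ⊇ FOLLOW(S) ⊇ {$,c}; new: +{$}
  S→c A: FOLLOW(A) ⊇ FOLLOW(S) ⊇ {$,c}; new: +{$}
  S: {$,c}  A: {$,c}  B: {$,a,b,c}
round 2: (no change)
  S: {$,c}  A: {$,c}  B: {$,a,b,c}

FOLLOW(B) = ["$", "a", "b", "c"]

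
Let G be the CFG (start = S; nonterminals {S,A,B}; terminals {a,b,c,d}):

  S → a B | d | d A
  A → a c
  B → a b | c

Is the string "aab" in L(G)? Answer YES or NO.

CNF form of G:
  S -> T0 B | T3 A | d
  A -> T0 T1
  B -> T0 T2 | c
  T0 -> a
  T1 -> c
  T2 -> b
  T3 -> d

CYK fill:
  T[0,0] 'a' = {T0}  orig:{}
  T[1,1] 'a' = {T0}  orig:{}
  T[2,2] 'b' = {T2}  orig:{}
  T[0,1] 'aa' = ∅
  T[1,2] 'ab' = {B}
  T[0,2] 'aab' = {S}

S ∈ T[0,2] ⇒ YES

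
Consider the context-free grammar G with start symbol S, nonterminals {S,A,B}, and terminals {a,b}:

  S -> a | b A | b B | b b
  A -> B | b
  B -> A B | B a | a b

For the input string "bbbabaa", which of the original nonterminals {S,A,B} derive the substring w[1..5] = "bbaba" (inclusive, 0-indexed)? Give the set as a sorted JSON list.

Convert to CNF:
  S -> T1 A | T1 B | T1 T1 | a
  A -> A B | B T0 | T0 T1 | b
  B -> A B | B T0 | T0 T1
  T0 -> a
  T1 -> b

Fill CYK table bottom-up, restricted to cells inside w[1..5]:
  T[1,1] 'b' = {A,T1}  orig:{A}
  T[2,2] 'b' = {A,T1}  orig:{A}
  T[3,3] 'a' = {S,T0}  orig:{S}
  T[4,4] 'b' = {A,T1}  orig:{A}
  T[5,5] 'a' = {S,T0}  orig:{S}
  T[1,2] 'bb' = {S}
  T[2,3] 'ba' = ∅
  T[3,4] 'ab' = {A,B}
  T[4,5] 'ba' = ∅
  T[1,3] 'bba' = ∅
  T[2,4] 'bab' = {A,B,S}
  T[3,5] 'aba' = {A,B}
  T[1,4] 'bbab' = {A,B,S}
  T[2,5] 'baba' = {A,B,S}
  T[1,5] 'bbaba' = {A,B,S}

Original NTs in T[1,5] deriving "bbaba": ["A", "B", "S"]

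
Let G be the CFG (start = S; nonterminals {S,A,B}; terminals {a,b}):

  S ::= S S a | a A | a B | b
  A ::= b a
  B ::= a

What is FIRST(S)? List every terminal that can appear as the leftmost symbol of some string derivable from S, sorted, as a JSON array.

FIRST iteration:
iter 1:
  A via A→b a: +{b}
  B via B→a: +{a}
  S via S→a A: +{a}
  S via S→b: +{b}
  FIRST[S]={a,b}  FIRST[A]={b}  FIRST[B]={a}
iter 2: done
  FIRST[S]={a,b}  FIRST[A]={b}  FIRST[B]={a}

FIRST(S) = ["a", "b"]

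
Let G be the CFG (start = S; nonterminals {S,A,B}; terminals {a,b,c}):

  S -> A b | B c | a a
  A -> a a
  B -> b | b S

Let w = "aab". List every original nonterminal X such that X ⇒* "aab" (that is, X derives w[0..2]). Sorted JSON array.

Convert to CNF:
  S -> A T1 | B T2 | T0 T0
  A -> T0 T0
  B -> T1 S | b
  T0 -> a
  T1 -> b
  T2 -> c

Fill CYK table bottom-up — only the sub-triangle for w[0..2]:
  [0..0]={T0}  "a"  orig:{}
  [1..1]={T0}  "a"  orig:{}
  [2..2]={B,T1}  "b"  orig:{B}
  [0..1]={A,S}  "aa"
  [1..2]=∅  "ab"
  [0..2]={S}  "aab"

Original NTs in T[0,2] deriving "aab": ["S"]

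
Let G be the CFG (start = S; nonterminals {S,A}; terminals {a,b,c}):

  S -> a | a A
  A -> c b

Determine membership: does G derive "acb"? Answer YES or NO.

CNF form of G:
  S -> T2 A | a
  A -> T0 T1
  T0 -> c
  T1 -> b
  T2 -> a

CYK table (by increasing span):
  T[0,0] 'a' = {S,T2}  orig:{S}
  T[1,1] 'c' = {T0}  orig:{}
  T[2,2] 'b' = {T1}  orig:{}
  T[0,1] 'ac' = ∅
  T[1,2] 'cb' = {A}
  T[0,2] 'acb' = {S}

S ∈ T[0,2] ⇒ YES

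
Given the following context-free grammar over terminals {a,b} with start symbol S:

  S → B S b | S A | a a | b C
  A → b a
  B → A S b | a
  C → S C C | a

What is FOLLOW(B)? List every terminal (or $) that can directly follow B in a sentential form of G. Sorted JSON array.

Compute FIRST by fixpoint:
round 1:
  A via A→b a: +{b}
  B via B→A S b: +{b}
  B via B→a: +{a}
  C via C→a: +{a}
  S via S→B S b: +{a,b}
  FIRST(S)={a,b}  FIRST(A)={b}  FIRST(B)={a,b}  FIRST(C)={a}
round 2:
  C via C→S C C: +{b}
  FIRST(S)={a,b}  FIRST(A)={b}  FIRST(B)={a,b}  FIRST(C)={a,b}
round 3: — fixpoint
  FIRST(S)={a,b}  FIRST(A)={b}  FIRST(B)={a,b}  FIRST(C)={a,b}

FOLLOW sets:
initialize: $ ∈ FOLLOW(S)
[1]
  B→A S b: FOLLOW(A) ⊇ FIRST(S) = {a,b}; new: +{a,b}
  B→A S b: FOLLOW(S) ⊇ FIRST(b) = {b}; new: +{b}
  C→S C C: FOLLOW(S) ⊇ FIRST(C) = {a,b}; new: +{a}
  C→S C C: FOLLOW(C) ⊇ FIRST(C) = {a,b}; new: +{a,b}
  S→B S b: FOLLOW(B) ⊇ FIRST(S) = {a,b}; new: +{a,b}
  S→S A: FOLLOW(A) ⊇ FOLLOW(S) ⊇ {$,a,b}; new: +{$}
  S→b C: FOLLOW(C) ⊇ FOLLOW(S) ⊇ {$,a,b}; new: +{$}
  S: {$,a,b}  A: {$,a,b}  B: {a,b}  C: {$,a,b}
[2] (no change)
  S: {$,a,b}  A: {$,a,b}  B: {a,b}  C: {$,a,b}

FOLLOW(B) = ["a", "b"]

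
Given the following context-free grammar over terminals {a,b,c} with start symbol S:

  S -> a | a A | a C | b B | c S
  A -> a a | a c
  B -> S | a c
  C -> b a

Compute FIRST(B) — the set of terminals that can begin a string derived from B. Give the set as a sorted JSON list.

FIRST sets, iterate to fixpoint:
pass 1:
  A via A→a a: +{a}
  B via B→a c: +{a}
  C via C→b a: +{b}
  S via S→a: +{a}
  S via S→b B: +{b}
  S via S→c S: +{c}
  FIRST(S)={a,b,c}  FIRST(A)={a}  FIRST(B)={a}  FIRST(C)={b}
pass 2:
  B via B→S: +{b,c}
  FIRST(S)={a,b,c}  FIRST(A)={a}  FIRST(B)={a,b,c}  FIRST(C)={b}
pass 3: done
  FIRST(S)={a,b,c}  FIRST(A)={a}  FIRST(B)={a,b,c}  FIRST(C)={b}

FIRST(B) = ["a", "b", "c"]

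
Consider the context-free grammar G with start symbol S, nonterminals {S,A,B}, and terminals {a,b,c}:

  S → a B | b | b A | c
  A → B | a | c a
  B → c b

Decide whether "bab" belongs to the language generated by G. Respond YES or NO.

CNF form of G:
  S -> T1 B | T2 A | b | c
  A -> T0 T1 | T0 T2 | a
  B -> T0 T2
  T0 -> c
  T1 -> a
  T2 -> b

CYK table (by increasing span):
  T[0,0] 'b' = {S,T2}  orig:{S}
  T[1,1] 'a' = {A,T1}  orig:{A}
  T[2,2] 'b' = {S,T2}  orig:{S}
  T[0,1] 'ba' = {S}
  T[1,2] 'ab' = ∅
  T[0,2] 'bab' = ∅

S ∉ T[0,2] ⇒ NO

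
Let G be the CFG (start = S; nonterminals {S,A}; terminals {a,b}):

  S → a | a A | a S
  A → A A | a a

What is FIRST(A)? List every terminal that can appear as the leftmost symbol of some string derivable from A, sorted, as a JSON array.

Compute FIRST by fixpoint:
pass 1:
  A via A→a a: +{a}
  S via S→a: +{a}
  FIRST[S]={a}  FIRST[A]={a}
pass 2: (no change)
  FIRST[S]={a}  FIRST[A]={a}

FIRST(A) = ["a"]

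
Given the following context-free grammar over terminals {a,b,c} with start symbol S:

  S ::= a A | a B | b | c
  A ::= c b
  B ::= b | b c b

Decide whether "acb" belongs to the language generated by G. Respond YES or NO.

Convert to CNF:
  S -> T2 A | T2 B | b | c
  A -> T0 T1
  B -> T1 X3 | b
  T0 -> c
  T1 -> b
  T2 -> a
  X3 -> T0 T1

CYK fill:
  cell(0,0) a: {T2}  orig:{}
  cell(1,1) c: {S,T0}  orig:{S}
  cell(2,2) b: {B,S,T1}  orig:{B,S}
  cell(0,1) ac: ∅
  cell(1,2) cb: {A,X3}  orig:{A}
  cell(0,2) acb: {S}

S ∈ T[0,2] ⇒ YES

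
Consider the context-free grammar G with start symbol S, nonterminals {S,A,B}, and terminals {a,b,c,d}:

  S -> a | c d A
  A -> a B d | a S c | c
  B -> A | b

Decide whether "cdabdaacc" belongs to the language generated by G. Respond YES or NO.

CNF form of G:
  S -> T2 X7 | a
  A -> T0 X3 | T0 X4 | c
  B -> T0 X5 | T0 X6 | b | c
  T0 -> a
  T1 -> d
  T2 -> c
  X3 -> B T1
  X4 -> S T2
  X5 -> B T1
  X6 -> S T2
  X7 -> T1 A

Fill CYK table bottom-up:
  [0..0]={A,B,T2}  "c"  orig:{A,B}
  [1..1]={T1}  "d"  orig:{}
  [2..2]={S,T0}  "a"  orig:{S}
  [3..3]={B}  "b"
  [4..4]={T1}  "d"  orig:{}
  [5..5]={S,T0}  "a"  orig:{S}
  [6..6]={S,T0}  "a"  orig:{S}
  [7..7]={A,B,T2}  "c"  orig:{A,B}
  [8..8]={A,B,T2}  "c"  orig:{A,B}
  [0..1]={X3,X5}  "cd"  orig:{}
  [1..2]=∅  "da"
  [2..3]=∅  "ab"
  [3..4]={X3,X5}  "bd"  orig:{}
  [4..5]=∅  "da"
  [5..6]=∅  "aa"
  [6..7]={X4,X6}  "ac"  orig:{}
  [7..8]=∅  "cc"
  [0..2]=∅  "cda"
  [1..3]=∅  "dab"
  [2..4]={A,B}  "abd"
  [3..5]=∅  "bda"
  [4..6]=∅  "daa"
  [5..7]={A,B}  "aac"
  [6..8]=∅  "acc"
  [0..3]=∅  "cdab"
  [1..4]={X7}  "dabd"  orig:{}
  [2..5]=∅  "abda"
  [3..6]=∅  "bdaa"
  [4..7]={X7}  "daac"  orig:{}
  [5..8]=∅  "aacc"
  [0..4]={S}  "cdabd"
  [1..5]=∅  "dabda"
  [2..6]=∅  "abdaa"
  [3..7]=∅  "bdaac"
  [4..8]=∅  "daacc"
  [0..5]=∅  "cdabda"
  [1..6]=∅  "dabdaa"
  [2..7]=∅  "abdaac"
  [3..8]=∅  "bdaacc"
  [0..6]=∅  "cdabdaa"
  [1..7]=∅  "dabdaac"
  [2..8]=∅  "abdaacc"
  [0..7]=∅  "cdabdaac"
  [1..8]=∅  "dabdaacc"
  [0..8]=∅  "cdabdaacc"

S ∉ T[0,8] ⇒ NO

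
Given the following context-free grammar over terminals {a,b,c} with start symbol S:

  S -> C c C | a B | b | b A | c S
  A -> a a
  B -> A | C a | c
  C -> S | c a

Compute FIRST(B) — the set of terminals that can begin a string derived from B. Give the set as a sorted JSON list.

FIRST sets, iterate to fixpoint:
pass 1:
  A via A→a a: +{a}
  B via B→A: +{a}
  B via B→c: +{c}
  C via C→c a: +{c}
  S via S→C c C: +{c}
  S via S→a B: +{a}
  S via S→b: +{b}
  FIRST[S]={a,b,c}  FIRST[A]={a}  FIRST[B]={a,c}  FIRST[C]={c}
pass 2:
  C via C→S: +{a,b}
  FIRST[S]={a,b,c}  FIRST[A]={a}  FIRST[B]={a,c}  FIRST[C]={a,b,c}
pass 3:
  B via B→C a: +{b}
  FIRST[S]={a,b,c}  FIRST[A]={a}  FIRST[B]={a,b,c}  FIRST[C]={a,b,c}
pass 4: done
  FIRST[S]={a,b,c}  FIRST[A]={a}  FIRST[B]={a,b,c}  FIRST[C]={a,b,c}

FIRST(B) = ["a", "b", "c"]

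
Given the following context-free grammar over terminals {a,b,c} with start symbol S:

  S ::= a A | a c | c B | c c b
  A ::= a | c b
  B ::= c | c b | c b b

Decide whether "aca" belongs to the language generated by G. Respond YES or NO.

Convert to CNF:
  S -> T0 B | T0 X4 | T2 A | T2 T0
  A -> T0 T1 | a
  B -> T0 T1 | T0 X3 | c
  T0 -> c
  T1 -> b
  T2 -> a
  X3 -> T1 T1
  X4 -> T0 T1

CYK table (by increasing span):
  [0..0]={A,T2}  "a"  orig:{A}
  [1..1]={B,T0}  "c"  orig:{B}
  [2..2]={A,T2}  "a"  orig:{A}
  [0..1]={S}  "ac"
  [1..2]=∅  "ca"
  [0..2]=∅  "aca"

S ∉ T[0,2] ⇒ NO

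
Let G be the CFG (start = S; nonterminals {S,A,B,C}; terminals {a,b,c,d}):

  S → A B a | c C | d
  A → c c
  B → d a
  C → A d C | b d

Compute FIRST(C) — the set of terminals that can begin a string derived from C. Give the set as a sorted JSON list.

Compute FIRST by fixpoint:
round 1:
  A via A→c c: +{c}
  B via B→d a: +{d}
  C via C→A d C: +{c}
  C via C→b d: +{b}
  S via S→A B a: +{c}
  S via S→d: +{d}
  S: {c,d}  A: {c}  B: {d}  C: {b,c}
round 2: — fixpoint
  S: {c,d}  A: {c}  B: {d}  C: {b,c}

FIRST(C) = ["b", "c"]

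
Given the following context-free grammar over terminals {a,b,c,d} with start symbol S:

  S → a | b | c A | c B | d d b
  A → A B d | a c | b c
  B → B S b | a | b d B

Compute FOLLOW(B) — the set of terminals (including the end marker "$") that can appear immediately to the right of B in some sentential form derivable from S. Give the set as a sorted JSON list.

FIRST iteration:
iter 1:
  A via A→a c: +{a}
  A via A→b c: +{b}
  B via B→a: +{a}
  B via B→b d B: +{b}
  S via S→a: +{a}
  S via S→b: +{b}
  S via S→c A: +{c}
  S via S→d d b: +{d}
  FIRST(S)={a,b,c,d}  FIRST(A)={a,b}  FIRST(B)={a,b}
iter 2: (no change)
  FIRST(S)={a,b,c,d}  FIRST(A)={a,b}  FIRST(B)={a,b}

Compute FOLLOW by fixpoint:
FOLLOW(S) := {$}
[1]
  A→A B d: FOLLOW(A) ⊇ FIRST(B) = {a,b}; new: +{a,b}
  A→A B d: FOLLOW(B) ⊇ FIRST(d) = {d}; new: +{d}
  B→B S b: FOLLOW(B) ⊇ FIRST(S) = {a,b,c,d}; new: +{a,b,c}
  B→B S b: FOLLOW(S) ⊇ FIRST(b) = {b}; new: +{b}
  S→c A: FOLLOW(A) ⊇ FOLLOW(S) ⊇ {$,b}; new: +{$}
  S→c B: FOLLOW(B) ⊇ FOLLOW(S) ⊇ {$,b}; new: +{$}
  FOLLOW(S)={$,b}  FOLLOW(A)={$,a,b}  FOLLOW(B)={$,a,b,c,d}
[2] (stable)
  FOLLOW(S)={$,b}  FOLLOW(A)={$,a,b}  FOLLOW(B)={$,a,b,c,d}

FOLLOW(B) = ["$", "a", "b", "c", "d"]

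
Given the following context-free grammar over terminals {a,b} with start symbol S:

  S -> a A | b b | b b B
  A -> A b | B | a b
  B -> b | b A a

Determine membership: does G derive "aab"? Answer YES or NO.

Convert to CNF:
  S -> T0 T0 | T0 X4 | T1 A
  A -> A T0 | T0 X2 | T1 T0 | b
  B -> T0 X3 | b
  T0 -> b
  T1 -> a
  X2 -> A T1
  X3 -> A T1
  X4 -> T0 B

CYK table (by increasing span):
  [0..0]={T1}  "a"  orig:{}
  [1..1]={T1}  "a"  orig:{}
  [2..2]={A,B,T0}  "b"  orig:{A,B}
  [0..1]=∅  "aa"
  [1..2]={A,S}  "ab"
  [0..2]={S}  "aab"

S ∈ T[0,2] ⇒ YES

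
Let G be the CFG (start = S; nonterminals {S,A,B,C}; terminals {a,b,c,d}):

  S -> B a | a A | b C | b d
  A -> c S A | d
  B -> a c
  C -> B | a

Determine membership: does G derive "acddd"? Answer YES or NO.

CNF form of G:
  S -> B T1 | T1 A | T2 C | T2 T3
  A -> T0 X4 | d
  B -> T1 T0
  C -> T1 T0 | a
  T0 -> c
  T1 -> a
  T2 -> b
  T3 -> d
  X4 -> S A

CYK table (by increasing span):
  cell(0,0) a: {C,T1}  orig:{C}
  cell(1,1) c: {T0}  orig:{}
  cell(2,2) d: {A,T3}  orig:{A}
  cell(3,3) d: {A,T3}  orig:{A}
  cell(4,4) d: {A,T3}  orig:{A}
  cell(0,1) ac: {B,C}
  cell(1,2) cd: ∅
  cell(2,3) dd: ∅
  cell(3,4) dd: ∅
  cell(0,2) acd: ∅
  cell(1,3) cdd: ∅
  cell(2,4) ddd: ∅
  cell(0,3) acdd: ∅
  cell(1,4) cddd: ∅
  cell(0,4) acddd: ∅

S ∉ T[0,4] ⇒ NO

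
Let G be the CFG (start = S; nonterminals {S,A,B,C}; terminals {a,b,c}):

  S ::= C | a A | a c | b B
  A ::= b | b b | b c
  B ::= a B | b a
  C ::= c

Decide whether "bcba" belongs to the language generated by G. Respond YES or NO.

CNF form of G:
  S -> T0 B | T2 A | T2 T1 | c
  A -> T0 T0 | T0 T1 | b
  B -> T0 T2 | T2 B
  C -> c
  T0 -> b
  T1 -> c
  T2 -> a

CYK table (by increasing span):
  [0..0]={A,T0}  "b"  orig:{A}
  [1..1]={C,S,T1}  "c"  orig:{C,S}
  [2..2]={A,T0}  "b"  orig:{A}
  [3..3]={T2}  "a"  orig:{}
  [0..1]={A}  "bc"
  [1..2]=∅  "cb"
  [2..3]={B}  "ba"
  [0..2]=∅  "bcb"
  [1..3]=∅  "cba"
  [0..3]=∅  "bcba"

S ∉ T[0,3] ⇒ NO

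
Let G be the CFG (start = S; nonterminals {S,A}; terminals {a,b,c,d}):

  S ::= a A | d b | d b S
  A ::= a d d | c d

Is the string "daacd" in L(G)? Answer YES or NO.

CNF form of G:
  S -> T0 A | T1 T3 | T1 X5
  A -> T0 X4 | T2 T1
  T0 -> a
  T1 -> d
  T2 -> c
  T3 -> b
  X4 -> T1 T1
  X5 -> T3 S

CYK table (by increasing span):
  [0..0]={T1}  "d"  orig:{}
  [1..1]={T0}  "a"  orig:{}
  [2..2]={T0}  "a"  orig:{}
  [3..3]={T2}  "c"  orig:{}
  [4..4]={T1}  "d"  orig:{}
  [0..1]=∅  "da"
  [1..2]=∅  "aa"
  [2..3]=∅  "ac"
  [3..4]={A}  "cd"
  [0..2]=∅  "daa"
  [1..3]=∅  "aac"
  [2..4]={S}  "acd"
  [0..3]=∅  "daac"
  [1..4]=∅  "aacd"
  [0..4]=∅  "daacd"

S ∉ T[0,4] ⇒ NO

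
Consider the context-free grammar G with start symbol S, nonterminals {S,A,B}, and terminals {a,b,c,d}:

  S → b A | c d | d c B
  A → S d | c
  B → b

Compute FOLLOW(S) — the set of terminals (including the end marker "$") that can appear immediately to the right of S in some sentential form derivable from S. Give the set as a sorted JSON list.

FIRST sets, iterate to fixpoint:
iter 1:
  A via A→c: +{c}
  B via B→b: +{b}
  S via S→b A: +{b}
  S via S→c d: +{c}
  S via S→d c B: +{d}
  FIRST[S]={b,c,d}  FIRST[A]={c}  FIRST[B]={b}
iter 2:
  A via A→S d: +{b,d}
  FIRST[S]={b,c,d}  FIRST[A]={b,c,d}  FIRST[B]={b}
iter 3: (stable)
  FIRST[S]={b,c,d}  FIRST[A]={b,c,d}  FIRST[B]={b}

Compute FOLLOW by fixpoint:
initialize: $ ∈ FOLLOW(S)
pass 1:
  A→S d: FOLLOW(S) ⊇ FIRST(d) = {d}; new: +{d}
  S→b A: FOLLOW(A) ⊇ FOLLOW(S) ⊇ {$,d}; new: +{$,d}
  S→d c B: FOLLOW(B) ⊇ FOLLOW(S) ⊇ {$,d}; new: +{$,d}
  FOLLOW[S]={$,d}  FOLLOW[A]={$,d}  FOLLOW[B]={$,d}
pass 2: done
  FOLLOW[S]={$,d}  FOLLOW[A]={$,d}  FOLLOW[B]={$,d}

FOLLOW(S) = ["$", "d"]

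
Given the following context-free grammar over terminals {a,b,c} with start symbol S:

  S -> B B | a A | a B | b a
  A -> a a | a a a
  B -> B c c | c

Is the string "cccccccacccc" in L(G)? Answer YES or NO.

CNF form of G:
  S -> B B | T0 A | T0 B | T2 T0
  A -> T0 T0 | T0 X3
  B -> B X4 | c
  T0 -> a
  T1 -> c
  T2 -> b
  X3 -> T0 T0
  X4 -> T1 T1

CYK table (by increasing span):
  T[0,0] 'c' = {B,T1}  orig:{B}
  T[1,1] 'c' = {B,T1}  orig:{B}
  T[2,2] 'c' = {B,T1}  orig:{B}
  T[3,3] 'c' = {B,T1}  orig:{B}
  T[4,4] 'c' = {B,T1}  orig:{B}
  T[5,5] 'c' = {B,T1}  orig:{B}
  T[6,6] 'c' = {B,T1}  orig:{B}
  T[7,7] 'a' = {T0}  orig:{}
  T[8,8] 'c' = {B,T1}  orig:{B}
  T[9,9] 'c' = {B,T1}  orig:{B}
  T[10,10] 'c' = {B,T1}  orig:{B}
  T[11,11] 'c' = {B,T1}  orig:{B}
  T[0,1] 'cc' = {S,X4}  orig:{S}
  T[1,2] 'cc' = {S,X4}  orig:{S}
  T[2,3] 'cc' = {S,X4}  orig:{S}
  T[3,4] 'cc' = {S,X4}  orig:{S}
  T[4,5] 'cc' = {S,X4}  orig:{S}
  T[5,6] 'cc' = {S,X4}  orig:{S}
  T[6,7] 'ca' = ∅
  T[7,8] 'ac' = {S}
  T[8,9] 'cc' = {S,X4}  orig:{S}
  T[9,10] 'cc' = {S,X4}  orig:{S}
  T[10,11] 'cc' = {S,X4}  orig:{S}
  T[0,2] 'ccc' = {B}
  T[1,3] 'ccc' = {B}
  T[2,4] 'ccc' = {B}
  T[3,5] 'ccc' = {B}
  T[4,6] 'ccc' = {B}
  T[5,7] 'cca' = ∅
  T[6,8] 'cac' = ∅
  T[7,9] 'acc' = ∅
  T[8,10] 'ccc' = {B}
  T[9,11] 'ccc' = {B}
  T[0,3] 'cccc' = {S}
  T[1,4] 'cccc' = {S}
  T[2,5] 'cccc' = {S}
  T[3,6] 'cccc' = {S}
  T[4,7] 'ccca' = ∅
  T[5,8] 'ccac' = ∅
  T[6,9] 'cacc' = ∅
  T[7,10] 'accc' = {S}
  T[8,11] 'cccc' = {S}
  T[0,4] 'ccccc' = {B}
  T[1,5] 'ccccc' = {B}
  T[2,6] 'ccccc' = {B}
  T[3,7] 'cccca' = ∅
  T[4,8] 'cccac' = ∅
  T[5,9] 'ccacc' = ∅
  T[6,10] 'caccc' = ∅
  T[7,11] 'acccc' = ∅
  T[0,5] 'cccccc' = {S}
  T[1,6] 'cccccc' = {S}
  T[2,7] 'ccccca' = ∅
  T[3,8] 'ccccac' = ∅
  T[4,9] 'cccacc' = ∅
  T[5,10] 'ccaccc' = ∅
  T[6,11] 'cacccc' = ∅
  T[0,6] 'ccccccc' = {B}
  T[1,7] 'cccccca' = ∅
  T[2,8] 'cccccac' = ∅
  T[3,9] 'ccccacc' = ∅
  T[4,10] 'cccaccc' = ∅
  T[5,11] 'ccacccc' = ∅
  T[0,7] 'ccccccca' = ∅
  T[1,8] 'ccccccac' = ∅
  T[2,9] 'cccccacc' = ∅
  T[3,10] 'ccccaccc' = ∅
  T[4,11] 'cccacccc' = ∅
  T[0,8] 'cccccccac' = ∅
  T[1,9] 'ccccccacc' = ∅
  T[2,10] 'cccccaccc' = ∅
  T[3,11] 'ccccacccc' = ∅
  T[0,9] 'cccccccacc' = ∅
  T[1,10] 'ccccccaccc' = ∅
  T[2,11] 'cccccacccc' = ∅
  T[0,10] 'cccccccaccc' = ∅
  T[1,11] 'ccccccacccc' = ∅
  T[0,11] 'cccccccacccc' = ∅

S ∉ T[0,11] ⇒ NO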